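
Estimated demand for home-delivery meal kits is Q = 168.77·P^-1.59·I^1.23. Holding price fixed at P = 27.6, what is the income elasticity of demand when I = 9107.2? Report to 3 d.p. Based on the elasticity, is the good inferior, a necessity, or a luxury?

1.230 (luxury)

For a multiplicative demand Q = A·P^α·I^β, the income elasticity is β everywhere.
Here β = 1.23, so η = 1.230.
Since η > 1, this is a luxury.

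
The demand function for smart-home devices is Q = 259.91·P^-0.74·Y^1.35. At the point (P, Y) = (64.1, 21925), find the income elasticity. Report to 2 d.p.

For a multiplicative demand Q = A·P^α·Y^β, the income elasticity is β everywhere.
Here β = 1.35, so η = 1.35.

1.35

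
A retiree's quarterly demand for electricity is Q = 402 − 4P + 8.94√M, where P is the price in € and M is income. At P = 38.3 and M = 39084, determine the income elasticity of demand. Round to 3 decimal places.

0.438

At P = 38.3, M = 39084: Q = 2016.209.
Holding P constant, ∂Q/∂M = 8.94/(2√M) = 0.0226104.
η_M = (∂Q/∂M)·(M/Q) = 0.0226104 × (39084/2016.209) = 0.438.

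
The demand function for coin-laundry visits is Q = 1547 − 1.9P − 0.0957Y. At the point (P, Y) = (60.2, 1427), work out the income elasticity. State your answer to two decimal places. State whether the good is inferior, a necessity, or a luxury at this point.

At P = 60.2, Y = 1427: Q = 1296.056.
Holding P constant, ∂Q/∂Y = −0.0957.
η_Y = (∂Q/∂Y)·(Y/Q) = -0.0957 × (1427/1296.056) = -0.11.
Since η < 0, this is an inferior good.

-0.11 (inferior good)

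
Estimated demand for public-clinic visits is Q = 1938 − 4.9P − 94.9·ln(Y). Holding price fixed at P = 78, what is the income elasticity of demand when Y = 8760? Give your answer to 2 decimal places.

-0.14

At P = 78, Y = 8760: Q = 694.302.
Holding P constant, ∂Q/∂Y = -94.9/Y = -0.0108333.
η_Y = (∂Q/∂Y)·(Y/Q) = -0.0108333 × (8760/694.302) = -0.14.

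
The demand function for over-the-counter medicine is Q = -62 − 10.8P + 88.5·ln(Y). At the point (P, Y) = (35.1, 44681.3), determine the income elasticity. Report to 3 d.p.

0.175

At P = 35.1, Y = 44681.3: Q = 506.517.
Holding P constant, ∂Q/∂Y = 88.5/Y = 0.00198069.
η_Y = (∂Q/∂Y)·(Y/Q) = 0.00198069 × (44681.3/506.517) = 0.175.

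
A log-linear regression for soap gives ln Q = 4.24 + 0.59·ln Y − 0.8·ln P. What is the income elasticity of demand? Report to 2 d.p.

0.59

In a log-linear demand, the coefficient on ln Y is the income elasticity.
So η = 0.59.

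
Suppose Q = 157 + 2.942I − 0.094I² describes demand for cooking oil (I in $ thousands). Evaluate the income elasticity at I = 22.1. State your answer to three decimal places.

-0.152

At I = 22.1: Q = 176.1077.
dQ/dI = 2.942 − 0.188I = -1.21280.
η = (dQ/dI)·(I/Q) = -1.21280 × (22.1/176.1077) = -0.152.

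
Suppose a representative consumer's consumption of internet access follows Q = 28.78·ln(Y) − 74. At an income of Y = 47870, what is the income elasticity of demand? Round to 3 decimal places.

0.122

At Y = 47870: Q = 236.140.
dQ/dY = 28.78/Y = 0.000601212 at this income.
η = (dQ/dY)·(Y/Q) = 0.000601212 × (47870/236.140) = 0.122.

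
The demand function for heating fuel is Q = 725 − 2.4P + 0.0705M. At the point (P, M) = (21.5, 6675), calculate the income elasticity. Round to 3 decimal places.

0.411

At P = 21.5, M = 6675: Q = 1143.988.
Holding P constant, ∂Q/∂M = 0.0705.
η_M = (∂Q/∂M)·(M/Q) = 0.0705 × (6675/1143.988) = 0.411.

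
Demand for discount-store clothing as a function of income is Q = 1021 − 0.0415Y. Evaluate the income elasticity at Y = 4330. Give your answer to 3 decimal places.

At Y = 4330: Q = 841.305.
dQ/dY = −0.0415.
η = (dQ/dY)·(Y/Q) = -0.0415 × (4330/841.305) = -0.214.

-0.214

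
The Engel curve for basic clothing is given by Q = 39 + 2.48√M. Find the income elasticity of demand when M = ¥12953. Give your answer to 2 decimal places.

At M = 12953: Q = 321.252.
dQ/dM = 2.48/(2√M) = 0.0108952 at this income.
η = (dQ/dM)·(M/Q) = 0.0108952 × (12953/321.252) = 0.44.

0.44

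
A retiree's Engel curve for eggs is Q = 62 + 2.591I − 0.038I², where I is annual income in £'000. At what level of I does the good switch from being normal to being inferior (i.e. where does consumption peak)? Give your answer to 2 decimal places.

dQ/dI = 2.591 − 0.076I.
The good is inferior where dQ/dI < 0. Setting dQ/dI = 0 gives I = 2.591 / 0.076 = 34.09.

34.09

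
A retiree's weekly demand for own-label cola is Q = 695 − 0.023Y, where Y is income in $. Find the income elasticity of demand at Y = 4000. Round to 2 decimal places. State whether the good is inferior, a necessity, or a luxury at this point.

-0.15 (inferior good)

At Y = 4000: Q = 603.000.
dQ/dY = −0.023.
η = (dQ/dY)·(Y/Q) = -0.023 × (4000/603.000) = -0.15.
Since η < 0, the good is an inferior good.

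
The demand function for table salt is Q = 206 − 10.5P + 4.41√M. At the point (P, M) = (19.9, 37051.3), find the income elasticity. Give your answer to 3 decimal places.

At P = 19.9, M = 37051.3: Q = 845.918.
Holding P constant, ∂Q/∂M = 4.41/(2√M) = 0.0114553.
η_M = (∂Q/∂M)·(M/Q) = 0.0114553 × (37051.3/845.918) = 0.502.

0.502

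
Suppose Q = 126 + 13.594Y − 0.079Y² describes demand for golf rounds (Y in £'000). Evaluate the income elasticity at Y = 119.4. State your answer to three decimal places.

-1.010

At Y = 119.4: Q = 622.8712.
dQ/dY = 13.594 − 0.158Y = -5.27120.
η = (dQ/dY)·(Y/Q) = -5.27120 × (119.4/622.8712) = -1.010.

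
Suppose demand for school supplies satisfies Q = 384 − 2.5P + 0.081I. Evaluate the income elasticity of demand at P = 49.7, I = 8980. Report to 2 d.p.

0.74

At P = 49.7, I = 8980: Q = 987.130.
Holding P constant, ∂Q/∂I = 0.081.
η_I = (∂Q/∂I)·(I/Q) = 0.081 × (8980/987.130) = 0.74.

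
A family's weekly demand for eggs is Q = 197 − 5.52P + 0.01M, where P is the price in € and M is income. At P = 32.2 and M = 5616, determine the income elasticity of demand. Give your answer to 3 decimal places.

At P = 32.2, M = 5616: Q = 75.416.
Holding P constant, ∂Q/∂M = 0.01.
η_M = (∂Q/∂M)·(M/Q) = 0.01 × (5616/75.416) = 0.745.

0.745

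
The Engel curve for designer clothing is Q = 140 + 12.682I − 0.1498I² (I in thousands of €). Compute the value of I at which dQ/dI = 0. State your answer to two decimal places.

dQ/dI = 12.682 − 0.2996I.
The good is inferior where dQ/dI < 0. Setting dQ/dI = 0 gives I = 12.682 / 0.2996 = 42.33.

42.33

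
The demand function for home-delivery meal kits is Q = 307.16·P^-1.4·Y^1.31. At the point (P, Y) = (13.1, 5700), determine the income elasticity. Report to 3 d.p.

1.310

For a multiplicative demand Q = A·P^α·Y^β, the income elasticity is β everywhere.
Here β = 1.31, so η = 1.310.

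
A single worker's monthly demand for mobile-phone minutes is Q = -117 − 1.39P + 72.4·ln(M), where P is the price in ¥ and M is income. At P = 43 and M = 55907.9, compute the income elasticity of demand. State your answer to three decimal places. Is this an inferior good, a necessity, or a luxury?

At P = 43, M = 55907.9: Q = 614.668.
Holding P constant, ∂Q/∂M = 72.4/M = 0.00129499.
η_M = (∂Q/∂M)·(M/Q) = 0.00129499 × (55907.9/614.668) = 0.118.
Since 0 < η < 1, this is a necessity.

0.118 (necessity)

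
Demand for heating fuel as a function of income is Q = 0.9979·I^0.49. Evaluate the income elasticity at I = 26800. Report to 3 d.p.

0.490

For Q = A·I^β the income elasticity is constant and equal to β.
Here β = 0.49, so η = 0.490.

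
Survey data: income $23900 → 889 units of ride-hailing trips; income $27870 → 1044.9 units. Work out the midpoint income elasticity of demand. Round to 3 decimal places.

ΔQ = 1044.9 − 889 = 155.9; midpoint Q̄ = (889 + 1044.9)/2 = 966.95.
ΔI = 27870 − 23900 = 3970; midpoint Ī = (23900 + 27870)/2 = 25885.
η = (ΔQ/Q̄) ÷ (ΔI/Ī) = (155.9/966.95) ÷ (3970/25885) = 1.051.

1.051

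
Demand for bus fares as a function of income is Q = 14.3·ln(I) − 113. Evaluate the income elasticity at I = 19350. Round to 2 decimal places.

At I = 19350: Q = 28.147.
dQ/dI = 14.3/I = 0.000739018 at this income.
η = (dQ/dI)·(I/Q) = 0.000739018 × (19350/28.147) = 0.51.

0.51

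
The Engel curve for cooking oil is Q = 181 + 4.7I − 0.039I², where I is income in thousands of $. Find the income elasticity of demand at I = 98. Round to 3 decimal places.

-1.080

At I = 98: Q = 267.0440.
dQ/dI = 4.7 − 0.078I = -2.94400.
η = (dQ/dI)·(I/Q) = -2.94400 × (98/267.0440) = -1.080.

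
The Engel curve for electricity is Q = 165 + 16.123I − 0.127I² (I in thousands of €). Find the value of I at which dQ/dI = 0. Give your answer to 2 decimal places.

63.48

dQ/dI = 16.123 − 0.254I.
The good is inferior where dQ/dI < 0. Setting dQ/dI = 0 gives I = 16.123 / 0.254 = 63.48.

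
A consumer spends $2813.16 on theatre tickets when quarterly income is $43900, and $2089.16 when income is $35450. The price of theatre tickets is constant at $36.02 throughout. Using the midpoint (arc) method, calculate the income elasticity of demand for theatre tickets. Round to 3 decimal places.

1.387

With a constant price, Q₁ = 2813.16/36.02 = 78.100 and Q₂ = 2089.16/36.02 = 58.000 (equivalently, work directly with expenditure since P cancels).
Midpoint %ΔQ = (2089.16 − 2813.16)/2451.16 = -0.29537; midpoint %ΔI = (35450 − 43900)/39675 = -0.21298.
η = -0.29537 / -0.21298 = 1.387.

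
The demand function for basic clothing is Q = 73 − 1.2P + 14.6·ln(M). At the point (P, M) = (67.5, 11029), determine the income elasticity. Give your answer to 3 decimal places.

0.114

At P = 67.5, M = 11029: Q = 127.901.
Holding P constant, ∂Q/∂M = 14.6/M = 0.00132378.
η_M = (∂Q/∂M)·(M/Q) = 0.00132378 × (11029/127.901) = 0.114.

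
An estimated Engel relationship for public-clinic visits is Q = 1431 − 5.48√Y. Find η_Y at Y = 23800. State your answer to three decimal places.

At Y = 23800: Q = 585.587.
dQ/dY = -5.48/(2√Y) = -0.0177608 at this income.
η = (dQ/dY)·(Y/Q) = -0.0177608 × (23800/585.587) = -0.722.

-0.722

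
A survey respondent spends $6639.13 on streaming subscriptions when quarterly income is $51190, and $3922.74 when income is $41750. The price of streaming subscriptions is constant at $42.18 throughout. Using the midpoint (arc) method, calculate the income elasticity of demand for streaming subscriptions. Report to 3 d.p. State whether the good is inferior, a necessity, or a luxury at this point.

2.532 (luxury)

With a constant price, Q₁ = 6639.13/42.18 = 157.400 and Q₂ = 3922.74/42.18 = 93.000 (equivalently, work directly with expenditure since P cancels).
Midpoint %ΔQ = (3922.74 − 6639.13)/5280.94 = -0.51438; midpoint %ΔI = (41750 − 51190)/46470 = -0.20314.
η = -0.51438 / -0.20314 = 2.532.
η > 1 ⇒ luxury.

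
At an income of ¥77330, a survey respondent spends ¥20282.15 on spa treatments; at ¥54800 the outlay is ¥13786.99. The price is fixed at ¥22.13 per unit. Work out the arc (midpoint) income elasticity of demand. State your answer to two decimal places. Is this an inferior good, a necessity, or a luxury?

1.12 (luxury)

With a constant price, Q₁ = 20282.15/22.13 = 916.500 and Q₂ = 13786.99/22.13 = 623.000 (equivalently, work directly with expenditure since P cancels).
Midpoint %ΔQ = (13786.99 − 20282.15)/17034.57 = -0.38129; midpoint %ΔI = (54800 − 77330)/66065 = -0.34103.
η = -0.38129 / -0.34103 = 1.12.
η > 1 ⇒ luxury.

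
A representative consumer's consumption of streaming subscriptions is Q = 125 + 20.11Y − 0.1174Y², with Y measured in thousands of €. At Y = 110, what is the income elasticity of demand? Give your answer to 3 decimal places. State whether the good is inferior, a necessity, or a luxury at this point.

-0.686 (inferior good)

At Y = 110: Q = 916.5600.
dQ/dY = 20.11 − 0.2348Y = -5.71800.
η = (dQ/dY)·(Y/Q) = -5.71800 × (110/916.5600) = -0.686.
η < 0 ⇒ inferior good.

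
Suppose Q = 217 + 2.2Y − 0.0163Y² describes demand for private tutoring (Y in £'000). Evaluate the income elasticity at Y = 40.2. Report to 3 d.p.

At Y = 40.2: Q = 279.0985.
dQ/dY = 2.2 − 0.0326Y = 0.88948.
η = (dQ/dY)·(Y/Q) = 0.88948 × (40.2/279.0985) = 0.128.

0.128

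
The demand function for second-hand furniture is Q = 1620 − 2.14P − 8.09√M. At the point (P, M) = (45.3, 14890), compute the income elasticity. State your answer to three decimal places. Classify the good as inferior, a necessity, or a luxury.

-0.921 (inferior good)

At P = 45.3, M = 14890: Q = 535.879.
Holding P constant, ∂Q/∂M = -8.09/(2√M) = -0.0331491.
η_M = (∂Q/∂M)·(M/Q) = -0.0331491 × (14890/535.879) = -0.921.
Since η < 0, this is an inferior good.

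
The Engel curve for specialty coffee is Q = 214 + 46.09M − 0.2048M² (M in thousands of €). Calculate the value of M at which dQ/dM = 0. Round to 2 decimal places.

dQ/dM = 46.09 − 0.4096M.
The good is inferior where dQ/dM < 0. Setting dQ/dM = 0 gives M = 46.09 / 0.4096 = 112.52.

112.52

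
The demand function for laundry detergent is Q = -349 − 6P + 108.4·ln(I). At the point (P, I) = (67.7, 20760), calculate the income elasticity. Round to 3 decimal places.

At P = 67.7, I = 20760: Q = 322.381.
Holding P constant, ∂Q/∂I = 108.4/I = 0.00522158.
η_I = (∂Q/∂I)·(I/Q) = 0.00522158 × (20760/322.381) = 0.336.

0.336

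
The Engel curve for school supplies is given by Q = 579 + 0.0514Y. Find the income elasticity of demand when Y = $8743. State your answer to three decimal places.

0.437

At Y = 8743: Q = 1028.390.
dQ/dY = 0.0514.
η = (dQ/dY)·(Y/Q) = 0.0514 × (8743/1028.390) = 0.437.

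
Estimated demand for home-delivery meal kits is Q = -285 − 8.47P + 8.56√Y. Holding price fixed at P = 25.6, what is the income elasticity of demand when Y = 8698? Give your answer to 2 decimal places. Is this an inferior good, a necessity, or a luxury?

1.35 (luxury)

At P = 25.6, Y = 8698: Q = 296.500.
Holding P constant, ∂Q/∂Y = 8.56/(2√Y) = 0.0458917.
η_Y = (∂Q/∂Y)·(Y/Q) = 0.0458917 × (8698/296.500) = 1.35.
Since η > 1, this is a luxury.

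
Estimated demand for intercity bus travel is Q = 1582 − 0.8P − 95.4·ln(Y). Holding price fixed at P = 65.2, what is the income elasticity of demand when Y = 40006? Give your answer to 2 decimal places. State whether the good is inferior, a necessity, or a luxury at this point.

At P = 65.2, Y = 40006: Q = 518.907.
Holding P constant, ∂Q/∂Y = -95.4/Y = -0.00238464.
η_Y = (∂Q/∂Y)·(Y/Q) = -0.00238464 × (40006/518.907) = -0.18.
Since η < 0, this is an inferior good.

-0.18 (inferior good)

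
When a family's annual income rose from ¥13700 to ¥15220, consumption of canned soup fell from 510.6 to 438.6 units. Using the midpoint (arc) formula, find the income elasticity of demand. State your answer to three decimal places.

ΔQ = 438.6 − 510.6 = -72; midpoint Q̄ = (510.6 + 438.6)/2 = 474.6.
ΔI = 15220 − 13700 = 1520; midpoint Ī = (13700 + 15220)/2 = 14460.
η = (ΔQ/Q̄) ÷ (ΔI/Ī) = (-72/474.6) ÷ (1520/14460) = -1.443.

-1.443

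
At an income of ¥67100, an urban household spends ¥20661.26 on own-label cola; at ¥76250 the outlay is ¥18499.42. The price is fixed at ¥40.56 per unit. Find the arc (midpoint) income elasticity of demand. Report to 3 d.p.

With a constant price, Q₁ = 20661.26/40.56 = 509.400 and Q₂ = 18499.42/40.56 = 456.100 (equivalently, work directly with expenditure since P cancels).
Midpoint %ΔQ = (18499.42 − 20661.26)/19580.34 = -0.11041; midpoint %ΔI = (76250 − 67100)/71675 = 0.12766.
η = -0.11041 / 0.12766 = -0.865.

-0.865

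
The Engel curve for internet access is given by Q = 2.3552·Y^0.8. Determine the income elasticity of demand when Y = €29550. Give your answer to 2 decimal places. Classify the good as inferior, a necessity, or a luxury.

0.80 (necessity)

For Q = A·Y^β the income elasticity is constant and equal to β.
Here β = 0.8, so η = 0.80.
Since 0 < η < 1, the good is a necessity.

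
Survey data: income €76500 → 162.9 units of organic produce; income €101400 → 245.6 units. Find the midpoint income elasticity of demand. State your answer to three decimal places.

1.446

ΔQ = 245.6 − 162.9 = 82.7; midpoint Q̄ = (162.9 + 245.6)/2 = 204.25.
ΔI = 101400 − 76500 = 24900; midpoint Ī = (76500 + 101400)/2 = 88950.
η = (ΔQ/Q̄) ÷ (ΔI/Ī) = (82.7/204.25) ÷ (24900/88950) = 1.446.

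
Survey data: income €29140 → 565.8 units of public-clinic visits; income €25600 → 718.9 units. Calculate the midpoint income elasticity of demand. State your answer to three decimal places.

ΔQ = 718.9 − 565.8 = 153.1; midpoint Q̄ = (565.8 + 718.9)/2 = 642.35.
ΔI = 25600 − 29140 = -3540; midpoint Ī = (29140 + 25600)/2 = 27370.
η = (ΔQ/Q̄) ÷ (ΔI/Ī) = (153.1/642.35) ÷ (-3540/27370) = -1.843.

-1.843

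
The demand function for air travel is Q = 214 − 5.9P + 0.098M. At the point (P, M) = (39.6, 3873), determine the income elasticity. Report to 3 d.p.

At P = 39.6, M = 3873: Q = 359.914.
Holding P constant, ∂Q/∂M = 0.098.
η_M = (∂Q/∂M)·(M/Q) = 0.098 × (3873/359.914) = 1.055.

1.055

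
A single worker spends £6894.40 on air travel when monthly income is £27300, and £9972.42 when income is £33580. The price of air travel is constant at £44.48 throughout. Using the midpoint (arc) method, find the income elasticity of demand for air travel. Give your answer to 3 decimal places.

With a constant price, Q₁ = 6894.40/44.48 = 155.000 and Q₂ = 9972.42/44.48 = 224.200 (equivalently, work directly with expenditure since P cancels).
Midpoint %ΔQ = (9972.42 − 6894.40)/8433.41 = 0.36498; midpoint %ΔI = (33580 − 27300)/30440 = 0.20631.
η = 0.36498 / 0.20631 = 1.769.

1.769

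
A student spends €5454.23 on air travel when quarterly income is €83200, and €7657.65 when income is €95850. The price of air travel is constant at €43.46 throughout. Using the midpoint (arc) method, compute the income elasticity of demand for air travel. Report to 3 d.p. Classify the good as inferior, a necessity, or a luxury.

2.379 (luxury)

With a constant price, Q₁ = 5454.23/43.46 = 125.500 and Q₂ = 7657.65/43.46 = 176.200 (equivalently, work directly with expenditure since P cancels).
Midpoint %ΔQ = (7657.65 − 5454.23)/6555.94 = 0.33610; midpoint %ΔI = (95850 − 83200)/89525 = 0.14130.
η = 0.33610 / 0.14130 = 2.379.
η > 1 ⇒ luxury.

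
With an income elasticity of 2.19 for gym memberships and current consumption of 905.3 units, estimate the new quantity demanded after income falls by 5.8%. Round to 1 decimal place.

%ΔQ ≈ η × %ΔI = 2.19 × (-5.8%) = -12.702%.
New Q ≈ 905.3 × (1 − 0.12702) = 790.3.

790.3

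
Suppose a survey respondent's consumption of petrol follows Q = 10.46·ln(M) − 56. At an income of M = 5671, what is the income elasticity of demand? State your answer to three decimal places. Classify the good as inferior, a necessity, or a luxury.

0.304 (necessity)

At M = 5671: Q = 34.407.
dQ/dM = 10.46/M = 0.00184447 at this income.
η = (dQ/dM)·(M/Q) = 0.00184447 × (5671/34.407) = 0.304.
Since 0 < η < 1, the good is a necessity.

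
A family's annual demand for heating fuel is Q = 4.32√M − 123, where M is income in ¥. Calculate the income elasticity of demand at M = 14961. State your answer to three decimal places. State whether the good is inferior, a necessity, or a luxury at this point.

At M = 14961: Q = 405.402.
dQ/dM = 4.32/(2√M) = 0.0176593 at this income.
η = (dQ/dM)·(M/Q) = 0.0176593 × (14961/405.402) = 0.652.
Since 0 < η < 1, the good is a necessity.

0.652 (necessity)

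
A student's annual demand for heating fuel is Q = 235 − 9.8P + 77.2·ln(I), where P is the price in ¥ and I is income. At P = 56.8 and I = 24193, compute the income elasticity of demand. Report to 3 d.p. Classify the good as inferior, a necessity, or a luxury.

0.169 (necessity)

At P = 56.8, I = 24193: Q = 457.603.
Holding P constant, ∂Q/∂I = 77.2/I = 0.00319101.
η_I = (∂Q/∂I)·(I/Q) = 0.00319101 × (24193/457.603) = 0.169.
Since 0 < η < 1, this is a necessity.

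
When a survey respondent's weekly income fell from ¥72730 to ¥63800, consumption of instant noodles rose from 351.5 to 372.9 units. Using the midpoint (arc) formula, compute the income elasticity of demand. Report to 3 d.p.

-0.452

ΔQ = 372.9 − 351.5 = 21.4; midpoint Q̄ = (351.5 + 372.9)/2 = 362.2.
ΔI = 63800 − 72730 = -8930; midpoint Ī = (72730 + 63800)/2 = 68265.
η = (ΔQ/Q̄) ÷ (ΔI/Ī) = (21.4/362.2) ÷ (-8930/68265) = -0.452.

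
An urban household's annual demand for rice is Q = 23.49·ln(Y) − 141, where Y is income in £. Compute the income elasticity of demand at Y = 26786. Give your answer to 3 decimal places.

0.238

At Y = 26786: Q = 98.495.
dQ/dY = 23.49/Y = 0.000876951 at this income.
η = (dQ/dY)·(Y/Q) = 0.000876951 × (26786/98.495) = 0.238.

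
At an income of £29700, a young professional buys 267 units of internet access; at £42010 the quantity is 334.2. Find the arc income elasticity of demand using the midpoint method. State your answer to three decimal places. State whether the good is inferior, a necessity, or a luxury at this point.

ΔQ = 334.2 − 267 = 67.2; midpoint Q̄ = (267 + 334.2)/2 = 300.6.
ΔI = 42010 − 29700 = 12310; midpoint Ī = (29700 + 42010)/2 = 35855.
η = (ΔQ/Q̄) ÷ (ΔI/Ī) = (67.2/300.6) ÷ (12310/35855) = 0.651.
0 < η < 1 ⇒ necessity.

0.651 (necessity)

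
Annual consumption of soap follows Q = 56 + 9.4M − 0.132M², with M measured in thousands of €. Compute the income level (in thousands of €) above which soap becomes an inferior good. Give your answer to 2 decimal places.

35.61

dQ/dM = 9.4 − 0.264M.
The good is inferior where dQ/dM < 0. Setting dQ/dM = 0 gives M = 9.4 / 0.264 = 35.61.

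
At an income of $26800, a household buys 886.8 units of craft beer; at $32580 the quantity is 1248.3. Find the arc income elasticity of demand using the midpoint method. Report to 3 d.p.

1.739

ΔQ = 1248.3 − 886.8 = 361.5; midpoint Q̄ = (886.8 + 1248.3)/2 = 1067.55.
ΔI = 32580 − 26800 = 5780; midpoint Ī = (26800 + 32580)/2 = 29690.
η = (ΔQ/Q̄) ÷ (ΔI/Ī) = (361.5/1067.55) ÷ (5780/29690) = 1.739.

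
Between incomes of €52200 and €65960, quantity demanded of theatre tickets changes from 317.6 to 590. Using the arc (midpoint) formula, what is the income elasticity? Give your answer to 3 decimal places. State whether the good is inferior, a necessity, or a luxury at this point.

ΔQ = 590 − 317.6 = 272.4; midpoint Q̄ = (317.6 + 590)/2 = 453.8.
ΔI = 65960 − 52200 = 13760; midpoint Ī = (52200 + 65960)/2 = 59080.
η = (ΔQ/Q̄) ÷ (ΔI/Ī) = (272.4/453.8) ÷ (13760/59080) = 2.577.
η > 1 ⇒ luxury.

2.577 (luxury)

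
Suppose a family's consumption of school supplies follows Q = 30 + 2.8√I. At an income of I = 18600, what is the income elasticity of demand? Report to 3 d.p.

At I = 18600: Q = 411.869.
dQ/dI = 2.8/(2√I) = 0.0102653 at this income.
η = (dQ/dI)·(I/Q) = 0.0102653 × (18600/411.869) = 0.464.

0.464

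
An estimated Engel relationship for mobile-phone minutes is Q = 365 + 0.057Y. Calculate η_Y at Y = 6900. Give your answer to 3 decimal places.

At Y = 6900: Q = 758.300.
dQ/dY = 0.057.
η = (dQ/dY)·(Y/Q) = 0.057 × (6900/758.300) = 0.519.

0.519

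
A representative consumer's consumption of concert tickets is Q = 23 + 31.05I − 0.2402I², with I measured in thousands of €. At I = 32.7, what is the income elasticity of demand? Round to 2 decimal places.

0.64

At I = 32.7: Q = 781.4915.
dQ/dI = 31.05 − 0.4804I = 15.34092.
η = (dQ/dI)·(I/Q) = 15.34092 × (32.7/781.4915) = 0.64.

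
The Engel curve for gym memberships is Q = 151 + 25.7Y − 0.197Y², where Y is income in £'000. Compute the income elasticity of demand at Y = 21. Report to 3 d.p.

At Y = 21: Q = 603.8230.
dQ/dY = 25.7 − 0.394Y = 17.42600.
η = (dQ/dY)·(Y/Q) = 17.42600 × (21/603.8230) = 0.606.

0.606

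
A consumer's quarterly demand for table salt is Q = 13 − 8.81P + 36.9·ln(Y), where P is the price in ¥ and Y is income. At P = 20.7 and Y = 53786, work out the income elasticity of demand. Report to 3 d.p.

0.159

At P = 20.7, Y = 53786: Q = 232.576.
Holding P constant, ∂Q/∂Y = 36.9/Y = 0.000686052.
η_Y = (∂Q/∂Y)·(Y/Q) = 0.000686052 × (53786/232.576) = 0.159.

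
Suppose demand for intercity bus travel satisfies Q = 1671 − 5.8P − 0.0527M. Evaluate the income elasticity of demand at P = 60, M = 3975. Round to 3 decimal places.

At P = 60, M = 3975: Q = 1113.518.
Holding P constant, ∂Q/∂M = −0.0527.
η_M = (∂Q/∂M)·(M/Q) = -0.0527 × (3975/1113.518) = -0.188.

-0.188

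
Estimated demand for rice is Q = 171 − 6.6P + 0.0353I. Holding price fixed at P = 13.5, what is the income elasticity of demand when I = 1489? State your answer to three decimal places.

0.391

At P = 13.5, I = 1489: Q = 134.462.
Holding P constant, ∂Q/∂I = 0.0353.
η_I = (∂Q/∂I)·(I/Q) = 0.0353 × (1489/134.462) = 0.391.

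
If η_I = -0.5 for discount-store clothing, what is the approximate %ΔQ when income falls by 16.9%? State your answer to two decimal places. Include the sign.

8.45%

%ΔQ ≈ η × %ΔI = -0.5 × (-16.9%) = 8.45%.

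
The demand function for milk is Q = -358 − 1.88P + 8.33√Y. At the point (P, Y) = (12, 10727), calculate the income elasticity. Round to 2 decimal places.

At P = 12, Y = 10727: Q = 482.188.
Holding P constant, ∂Q/∂Y = 8.33/(2√Y) = 0.0402139.
η_Y = (∂Q/∂Y)·(Y/Q) = 0.0402139 × (10727/482.188) = 0.89.

0.89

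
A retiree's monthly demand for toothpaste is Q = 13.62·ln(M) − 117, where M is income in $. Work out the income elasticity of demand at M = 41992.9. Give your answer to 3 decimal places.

0.487

At M = 41992.9: Q = 27.988.
dQ/dM = 13.62/M = 0.000324341 at this income.
η = (dQ/dM)·(M/Q) = 0.000324341 × (41992.9/27.988) = 0.487.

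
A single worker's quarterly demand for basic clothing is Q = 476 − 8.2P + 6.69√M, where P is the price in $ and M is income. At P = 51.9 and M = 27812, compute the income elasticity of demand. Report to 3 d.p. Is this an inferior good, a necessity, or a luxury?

0.478 (necessity)

At P = 51.9, M = 27812: Q = 1166.107.
Holding P constant, ∂Q/∂M = 6.69/(2√M) = 0.0200576.
η_M = (∂Q/∂M)·(M/Q) = 0.0200576 × (27812/1166.107) = 0.478.
Since 0 < η < 1, this is a necessity.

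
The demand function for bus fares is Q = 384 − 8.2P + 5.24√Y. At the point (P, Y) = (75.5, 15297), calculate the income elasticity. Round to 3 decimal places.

0.785

At P = 75.5, Y = 15297: Q = 412.989.
Holding P constant, ∂Q/∂Y = 5.24/(2√Y) = 0.0211835.
η_Y = (∂Q/∂Y)·(Y/Q) = 0.0211835 × (15297/412.989) = 0.785.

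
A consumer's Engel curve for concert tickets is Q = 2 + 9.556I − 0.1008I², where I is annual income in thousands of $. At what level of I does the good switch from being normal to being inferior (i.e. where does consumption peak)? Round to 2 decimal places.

47.40

dQ/dI = 9.556 − 0.2016I.
The good is inferior where dQ/dI < 0. Setting dQ/dI = 0 gives I = 9.556 / 0.2016 = 47.40.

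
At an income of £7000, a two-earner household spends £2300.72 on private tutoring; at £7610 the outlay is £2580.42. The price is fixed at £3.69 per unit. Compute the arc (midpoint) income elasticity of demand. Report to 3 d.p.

1.372

With a constant price, Q₁ = 2300.72/3.69 = 623.501 and Q₂ = 2580.42/3.69 = 699.301 (equivalently, work directly with expenditure since P cancels).
Midpoint %ΔQ = (2580.42 − 2300.72)/2440.57 = 0.11460; midpoint %ΔI = (7610 − 7000)/7305 = 0.08350.
η = 0.11460 / 0.08350 = 1.372.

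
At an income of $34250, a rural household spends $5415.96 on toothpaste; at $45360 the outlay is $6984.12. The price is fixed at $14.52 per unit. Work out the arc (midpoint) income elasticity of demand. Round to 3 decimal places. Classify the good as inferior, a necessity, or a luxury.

0.906 (necessity)

With a constant price, Q₁ = 5415.96/14.52 = 373.000 and Q₂ = 6984.12/14.52 = 481.000 (equivalently, work directly with expenditure since P cancels).
Midpoint %ΔQ = (6984.12 − 5415.96)/6200.04 = 0.25293; midpoint %ΔI = (45360 − 34250)/39805 = 0.27911.
η = 0.25293 / 0.27911 = 0.906.
0 < η < 1 ⇒ necessity.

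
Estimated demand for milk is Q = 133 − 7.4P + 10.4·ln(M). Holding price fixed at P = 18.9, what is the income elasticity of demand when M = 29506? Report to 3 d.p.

0.104

At P = 18.9, M = 29506: Q = 100.180.
Holding P constant, ∂Q/∂M = 10.4/M = 0.000352471.
η_M = (∂Q/∂M)·(M/Q) = 0.000352471 × (29506/100.180) = 0.104.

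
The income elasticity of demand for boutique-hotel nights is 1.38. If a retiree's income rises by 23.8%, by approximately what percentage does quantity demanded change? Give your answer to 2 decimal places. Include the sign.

32.84%

%ΔQ ≈ η × %ΔI = 1.38 × 23.8% = 32.84%.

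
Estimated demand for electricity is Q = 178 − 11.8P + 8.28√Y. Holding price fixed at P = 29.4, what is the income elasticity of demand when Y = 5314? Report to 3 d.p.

0.694

At P = 29.4, Y = 5314: Q = 434.669.
Holding P constant, ∂Q/∂Y = 8.28/(2√Y) = 0.0567923.
η_Y = (∂Q/∂Y)·(Y/Q) = 0.0567923 × (5314/434.669) = 0.694.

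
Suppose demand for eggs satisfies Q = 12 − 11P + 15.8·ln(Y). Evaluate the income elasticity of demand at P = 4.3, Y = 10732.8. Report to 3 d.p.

0.142

At P = 4.3, Y = 10732.8: Q = 111.341.
Holding P constant, ∂Q/∂Y = 15.8/Y = 0.00147212.
η_Y = (∂Q/∂Y)·(Y/Q) = 0.00147212 × (10732.8/111.341) = 0.142.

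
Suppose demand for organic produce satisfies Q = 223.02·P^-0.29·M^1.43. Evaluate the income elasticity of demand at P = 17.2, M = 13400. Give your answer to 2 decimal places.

For a multiplicative demand Q = A·P^α·M^β, the income elasticity is β everywhere.
Here β = 1.43, so η = 1.43.

1.43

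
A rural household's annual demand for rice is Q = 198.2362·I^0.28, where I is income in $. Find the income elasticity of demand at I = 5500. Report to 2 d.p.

For Q = A·I^β the income elasticity is constant and equal to β.
Here β = 0.28, so η = 0.28.

0.28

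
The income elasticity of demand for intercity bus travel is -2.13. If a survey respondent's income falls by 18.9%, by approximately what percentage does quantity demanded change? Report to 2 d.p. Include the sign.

%ΔQ ≈ η × %ΔI = -2.13 × (-18.9%) = 40.26%.

40.26%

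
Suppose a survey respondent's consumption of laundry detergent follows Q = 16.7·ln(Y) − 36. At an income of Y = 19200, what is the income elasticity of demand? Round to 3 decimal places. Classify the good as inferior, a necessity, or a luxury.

At Y = 19200: Q = 128.707.
dQ/dY = 16.7/Y = 0.000869792 at this income.
η = (dQ/dY)·(Y/Q) = 0.000869792 × (19200/128.707) = 0.130.
Since 0 < η < 1, the good is a necessity.

0.130 (necessity)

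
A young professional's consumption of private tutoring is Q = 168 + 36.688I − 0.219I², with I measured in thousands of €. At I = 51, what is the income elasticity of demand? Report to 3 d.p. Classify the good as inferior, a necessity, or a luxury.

0.498 (necessity)

At I = 51: Q = 1469.4690.
dQ/dI = 36.688 − 0.438I = 14.35000.
η = (dQ/dI)·(I/Q) = 14.35000 × (51/1469.4690) = 0.498.
0 < η < 1 ⇒ necessity.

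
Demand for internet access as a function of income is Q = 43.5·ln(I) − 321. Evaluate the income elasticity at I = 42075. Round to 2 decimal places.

At I = 42075: Q = 142.154.
dQ/dI = 43.5/I = 0.00103387 at this income.
η = (dQ/dI)·(I/Q) = 0.00103387 × (42075/142.154) = 0.31.

0.31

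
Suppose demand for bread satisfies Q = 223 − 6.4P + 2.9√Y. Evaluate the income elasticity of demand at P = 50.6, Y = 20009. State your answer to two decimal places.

At P = 50.6, Y = 20009: Q = 309.374.
Holding P constant, ∂Q/∂Y = 2.9/(2√Y) = 0.0102507.
η_Y = (∂Q/∂Y)·(Y/Q) = 0.0102507 × (20009/309.374) = 0.66.

0.66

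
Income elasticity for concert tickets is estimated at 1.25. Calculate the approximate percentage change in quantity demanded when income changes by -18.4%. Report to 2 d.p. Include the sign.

%ΔQ ≈ η × %ΔI = 1.25 × (-18.4%) = -23.00%.

-23.00%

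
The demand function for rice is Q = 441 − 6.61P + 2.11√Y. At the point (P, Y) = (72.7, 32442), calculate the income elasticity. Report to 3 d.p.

0.558

At P = 72.7, Y = 32442: Q = 340.499.
Holding P constant, ∂Q/∂Y = 2.11/(2√Y) = 0.00585732.
η_Y = (∂Q/∂Y)·(Y/Q) = 0.00585732 × (32442/340.499) = 0.558.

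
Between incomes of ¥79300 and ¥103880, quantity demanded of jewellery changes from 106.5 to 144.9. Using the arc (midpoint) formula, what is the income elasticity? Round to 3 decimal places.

ΔQ = 144.9 − 106.5 = 38.4; midpoint Q̄ = (106.5 + 144.9)/2 = 125.7.
ΔI = 103880 − 79300 = 24580; midpoint Ī = (79300 + 103880)/2 = 91590.
η = (ΔQ/Q̄) ÷ (ΔI/Ī) = (38.4/125.7) ÷ (24580/91590) = 1.138.

1.138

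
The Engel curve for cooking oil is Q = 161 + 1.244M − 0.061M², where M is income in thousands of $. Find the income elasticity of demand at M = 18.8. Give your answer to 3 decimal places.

-0.121

At M = 18.8: Q = 162.8274.
dQ/dM = 1.244 − 0.122M = -1.04960.
η = (dQ/dM)·(M/Q) = -1.04960 × (18.8/162.8274) = -0.121.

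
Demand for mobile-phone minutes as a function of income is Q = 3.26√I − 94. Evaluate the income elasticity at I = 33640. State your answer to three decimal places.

At I = 33640: Q = 503.923.
dQ/dI = 3.26/(2√I) = 0.00888709 at this income.
η = (dQ/dI)·(I/Q) = 0.00888709 × (33640/503.923) = 0.593.

0.593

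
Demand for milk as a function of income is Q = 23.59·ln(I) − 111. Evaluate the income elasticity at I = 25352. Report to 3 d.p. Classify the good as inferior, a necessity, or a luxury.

At I = 25352: Q = 128.217.
dQ/dI = 23.59/I = 0.000930499 at this income.
η = (dQ/dI)·(I/Q) = 0.000930499 × (25352/128.217) = 0.184.
Since 0 < η < 1, the good is a necessity.

0.184 (necessity)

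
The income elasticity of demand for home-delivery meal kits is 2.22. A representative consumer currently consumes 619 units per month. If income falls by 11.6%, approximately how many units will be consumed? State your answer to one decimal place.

459.6

%ΔQ ≈ η × %ΔI = 2.22 × (-11.6%) = -25.752%.
New Q ≈ 619 × (1 − 0.25752) = 459.6.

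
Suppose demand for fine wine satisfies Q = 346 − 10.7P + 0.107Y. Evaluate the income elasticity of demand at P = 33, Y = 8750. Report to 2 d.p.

1.01

At P = 33, Y = 8750: Q = 929.150.
Holding P constant, ∂Q/∂Y = 0.107.
η_Y = (∂Q/∂Y)·(Y/Q) = 0.107 × (8750/929.150) = 1.01.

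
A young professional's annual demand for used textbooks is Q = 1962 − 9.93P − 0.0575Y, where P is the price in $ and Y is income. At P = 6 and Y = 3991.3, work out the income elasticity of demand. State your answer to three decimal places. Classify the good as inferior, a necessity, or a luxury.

At P = 6, Y = 3991.3: Q = 1672.920.
Holding P constant, ∂Q/∂Y = −0.0575.
η_Y = (∂Q/∂Y)·(Y/Q) = -0.0575 × (3991.3/1672.920) = -0.137.
Since η < 0, this is an inferior good.

-0.137 (inferior good)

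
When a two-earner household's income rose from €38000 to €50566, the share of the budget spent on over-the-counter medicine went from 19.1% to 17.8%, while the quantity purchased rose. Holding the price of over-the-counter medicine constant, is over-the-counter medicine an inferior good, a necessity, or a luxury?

necessity

Quantity rises but the budget share falls as income rises, so 0 < η < 1.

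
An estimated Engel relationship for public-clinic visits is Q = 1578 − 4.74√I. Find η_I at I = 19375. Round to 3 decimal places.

At I = 19375: Q = 918.220.
dQ/dI = -4.74/(2√I) = -0.0170266 at this income.
η = (dQ/dI)·(I/Q) = -0.0170266 × (19375/918.220) = -0.359.

-0.359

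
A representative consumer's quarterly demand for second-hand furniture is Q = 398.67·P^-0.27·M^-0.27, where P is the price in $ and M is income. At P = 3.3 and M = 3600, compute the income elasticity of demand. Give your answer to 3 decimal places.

-0.270

For a multiplicative demand Q = A·P^α·M^β, the income elasticity is β everywhere.
Here β = -0.27, so η = -0.270.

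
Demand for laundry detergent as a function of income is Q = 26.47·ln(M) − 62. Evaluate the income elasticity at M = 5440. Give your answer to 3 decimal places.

0.160

At M = 5440: Q = 165.683.
dQ/dM = 26.47/M = 0.00486581 at this income.
η = (dQ/dM)·(M/Q) = 0.00486581 × (5440/165.683) = 0.160.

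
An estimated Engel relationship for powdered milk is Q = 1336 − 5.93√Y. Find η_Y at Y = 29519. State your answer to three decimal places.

At Y = 29519: Q = 317.161.
dQ/dY = -5.93/(2√Y) = -0.0172573 at this income.
η = (dQ/dY)·(Y/Q) = -0.0172573 × (29519/317.161) = -1.606.

-1.606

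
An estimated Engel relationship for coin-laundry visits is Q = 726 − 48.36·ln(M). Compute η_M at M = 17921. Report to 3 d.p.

-0.192

At M = 17921: Q = 252.375.
dQ/dM = -48.36/M = -0.00269851 at this income.
η = (dQ/dM)·(M/Q) = -0.00269851 × (17921/252.375) = -0.192.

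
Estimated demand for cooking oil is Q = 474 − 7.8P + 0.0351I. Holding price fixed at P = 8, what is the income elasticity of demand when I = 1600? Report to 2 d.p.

0.12

At P = 8, I = 1600: Q = 467.760.
Holding P constant, ∂Q/∂I = 0.0351.
η_I = (∂Q/∂I)·(I/Q) = 0.0351 × (1600/467.760) = 0.12.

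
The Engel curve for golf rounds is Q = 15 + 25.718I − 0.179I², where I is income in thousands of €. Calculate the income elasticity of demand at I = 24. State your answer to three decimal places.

0.777

At I = 24: Q = 529.1280.
dQ/dI = 25.718 − 0.358I = 17.12600.
η = (dQ/dI)·(I/Q) = 17.12600 × (24/529.1280) = 0.777.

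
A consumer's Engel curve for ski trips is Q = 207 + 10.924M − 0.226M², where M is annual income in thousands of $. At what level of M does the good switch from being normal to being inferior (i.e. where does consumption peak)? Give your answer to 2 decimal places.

24.17

dQ/dM = 10.924 − 0.452M.
The good is inferior where dQ/dM < 0. Setting dQ/dM = 0 gives M = 10.924 / 0.452 = 24.17.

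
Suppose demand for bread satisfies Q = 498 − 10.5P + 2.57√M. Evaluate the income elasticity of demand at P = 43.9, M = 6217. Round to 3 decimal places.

0.423

At P = 43.9, M = 6217: Q = 239.689.
Holding P constant, ∂Q/∂M = 2.57/(2√M) = 0.0162972.
η_M = (∂Q/∂M)·(M/Q) = 0.0162972 × (6217/239.689) = 0.423.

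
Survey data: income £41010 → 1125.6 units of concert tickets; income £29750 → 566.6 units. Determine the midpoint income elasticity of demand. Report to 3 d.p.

ΔQ = 566.6 − 1125.6 = -559; midpoint Q̄ = (1125.6 + 566.6)/2 = 846.1.
ΔI = 29750 − 41010 = -11260; midpoint Ī = (41010 + 29750)/2 = 35380.
η = (ΔQ/Q̄) ÷ (ΔI/Ī) = (-559/846.1) ÷ (-11260/35380) = 2.076.

2.076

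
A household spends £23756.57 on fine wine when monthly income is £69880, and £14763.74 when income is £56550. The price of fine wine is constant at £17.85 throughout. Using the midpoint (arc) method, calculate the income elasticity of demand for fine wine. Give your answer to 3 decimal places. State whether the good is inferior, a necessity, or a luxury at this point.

2.214 (luxury)

With a constant price, Q₁ = 23756.57/17.85 = 1330.900 and Q₂ = 14763.74/17.85 = 827.100 (equivalently, work directly with expenditure since P cancels).
Midpoint %ΔQ = (14763.74 − 23756.57)/19260.16 = -0.46691; midpoint %ΔI = (56550 − 69880)/63215 = -0.21087.
η = -0.46691 / -0.21087 = 2.214.
η > 1 ⇒ luxury.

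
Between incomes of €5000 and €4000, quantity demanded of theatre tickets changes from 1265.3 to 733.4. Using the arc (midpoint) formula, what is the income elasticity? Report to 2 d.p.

ΔQ = 733.4 − 1265.3 = -531.9; midpoint Q̄ = (1265.3 + 733.4)/2 = 999.35.
ΔI = 4000 − 5000 = -1000; midpoint Ī = (5000 + 4000)/2 = 4500.
η = (ΔQ/Q̄) ÷ (ΔI/Ī) = (-531.9/999.35) ÷ (-1000/4500) = 2.40.

2.40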